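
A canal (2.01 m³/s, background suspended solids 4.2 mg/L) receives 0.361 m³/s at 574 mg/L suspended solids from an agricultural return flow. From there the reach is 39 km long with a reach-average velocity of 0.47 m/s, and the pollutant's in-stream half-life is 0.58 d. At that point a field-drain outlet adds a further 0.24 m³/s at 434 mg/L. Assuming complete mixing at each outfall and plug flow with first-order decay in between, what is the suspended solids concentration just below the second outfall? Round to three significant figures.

After mixing, C = (2.010·4.200 + 0.3610·574.0) / 2.371 = 215.7/2.371 = 90.96 mg/L; combined flow 2.371 m³/s.
Travel time t = 39·1000 / 0.47 = 82980 s = 23.05 h.
Half-life 0.58 d → k = ln 2 / 0.58 = 1.195 d⁻¹.
First-order decay: C = 90.96·exp(−k·t) = 90.96·0.3173 = 28.86 mg/L.
Second outfall: C = (2.371·28.86 + 0.2400·434.0)/2.611 = 66.10 mg/L.

66.1 mg/L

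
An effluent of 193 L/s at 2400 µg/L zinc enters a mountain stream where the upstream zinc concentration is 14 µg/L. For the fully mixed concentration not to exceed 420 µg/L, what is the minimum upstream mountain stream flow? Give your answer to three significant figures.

941 L/s

Set C_mix = 420: (Q·14.00 + 193.0·2400) / (Q + 193.0) = 420
→ Q = 193.0·(2400 − 420)/(420 − 14.00) = 941.2 L/s.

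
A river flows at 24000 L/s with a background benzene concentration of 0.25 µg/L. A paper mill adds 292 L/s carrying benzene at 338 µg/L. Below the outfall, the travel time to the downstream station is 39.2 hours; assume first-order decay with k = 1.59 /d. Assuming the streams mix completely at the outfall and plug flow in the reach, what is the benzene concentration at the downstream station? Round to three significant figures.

0.321 µg/L

Flow-weighted average: C = (24000·0.2500 + 292.0·338.0) / 24290 = 104700/24290 = 4.310 µg/L.
After decay, C = 4.310 × e^(−kt) = 4.310 × 0.07450 = 0.3211 µg/L.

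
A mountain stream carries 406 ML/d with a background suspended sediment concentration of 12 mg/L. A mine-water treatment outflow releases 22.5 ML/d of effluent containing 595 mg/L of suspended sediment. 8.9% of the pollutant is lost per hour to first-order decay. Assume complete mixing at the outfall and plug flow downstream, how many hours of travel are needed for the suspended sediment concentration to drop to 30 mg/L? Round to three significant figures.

Mass balance: C = (406.0·12.00 + 22.50·595.0) / 428.5 = 18260/428.5 = 42.61 mg/L.
8.9%/h lost → k = −ln(1 − 0.089) = 0.09321 h⁻¹.
42.61·exp(−k·t) = 30 → t = ln(42.61/30)/k = 13550 s = 3.765 h.

3.77 h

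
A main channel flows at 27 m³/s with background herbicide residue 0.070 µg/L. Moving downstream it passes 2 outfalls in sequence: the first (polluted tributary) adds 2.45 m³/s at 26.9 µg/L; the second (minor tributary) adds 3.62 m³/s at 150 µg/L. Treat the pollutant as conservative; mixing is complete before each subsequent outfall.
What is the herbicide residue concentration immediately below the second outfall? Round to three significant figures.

18.5 µg/L

Below outfall 1: Q → 29.45 m³/s, C = (27.00·0.07000 + 2.450·26.90)/29.45 = 2.302 µg/L.
Below outfall 2: Q → 33.07 m³/s, C = (29.45·2.302 + 3.620·150.0)/33.07 = 18.47 µg/L.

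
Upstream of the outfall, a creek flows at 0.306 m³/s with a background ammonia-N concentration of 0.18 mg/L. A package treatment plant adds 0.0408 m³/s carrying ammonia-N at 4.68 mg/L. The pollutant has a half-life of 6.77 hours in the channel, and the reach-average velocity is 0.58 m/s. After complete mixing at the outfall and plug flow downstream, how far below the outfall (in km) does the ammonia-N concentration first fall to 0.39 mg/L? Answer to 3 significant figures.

Flow-weighted average: C = (0.3060·0.1800 + 0.04080·4.680) / 0.3468 = 0.2460/0.3468 = 0.7094 mg/L.
Half-life 6.77 h → k = ln 2 / 6.77 = 0.1024 h⁻¹ = 2.457 d⁻¹.
Set 0.7094·exp(−k·t) = 0.39 → t = ln(0.7094/0.39)/k = 21040 s = 5.844 h.
Distance = v·t = 0.58·21040 = 12200 m = 12.20 km.

12.2 km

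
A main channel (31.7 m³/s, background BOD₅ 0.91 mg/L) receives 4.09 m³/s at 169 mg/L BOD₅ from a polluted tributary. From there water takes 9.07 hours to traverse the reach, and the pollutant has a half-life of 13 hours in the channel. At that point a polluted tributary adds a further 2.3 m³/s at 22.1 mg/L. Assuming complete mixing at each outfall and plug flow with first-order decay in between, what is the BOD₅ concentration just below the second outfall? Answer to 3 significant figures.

13.0 mg/L

After mixing, C = (31.70·0.9100 + 4.090·169.0) / 35.79 = 720.1/35.79 = 20.12 mg/L; combined flow 35.79 m³/s.
Half-life 13 h → k = ln 2 / 13 = 0.05332 h⁻¹ = 1.280 d⁻¹.
Applying C = C₀e^(−kt): 20.12 × 0.6166 = 12.40 mg/L.
At the second outfall, C = (35.79·12.40 + 2.300·22.10) / (35.79 + 2.300) = 12.99 mg/L.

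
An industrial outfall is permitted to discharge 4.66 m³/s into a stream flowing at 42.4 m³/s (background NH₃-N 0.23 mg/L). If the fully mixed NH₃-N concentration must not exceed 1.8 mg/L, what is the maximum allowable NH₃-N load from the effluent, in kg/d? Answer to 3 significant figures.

Mass balance at the limit: 42.40·0.2300 + 4.660·Cₑ = 47.06·1.8 → Cₑ = 16.08 mg/L.
Load = 4.660 m³/s × 16.08 g/m³ × 86 400 s/d = 6476 kg/d.

6480 kg/d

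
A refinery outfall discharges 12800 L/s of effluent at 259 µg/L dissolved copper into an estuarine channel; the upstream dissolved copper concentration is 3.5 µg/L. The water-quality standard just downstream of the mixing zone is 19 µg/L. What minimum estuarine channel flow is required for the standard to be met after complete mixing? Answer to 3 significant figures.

Set C_mix = 19: (Q·3.500 + 12800·259.0) / (Q + 12800) = 19
→ Q = 12800·(259.0 − 19)/(19 − 3.500) = 198200 L/s.

198000 L/s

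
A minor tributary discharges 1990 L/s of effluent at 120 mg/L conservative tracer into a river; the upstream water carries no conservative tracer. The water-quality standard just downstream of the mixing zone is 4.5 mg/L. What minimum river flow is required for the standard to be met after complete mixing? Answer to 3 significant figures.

51100 L/s

Set C_mix = 4.5: (Q·0 + 1990·120.0) / (Q + 1990) = 4.5
→ Q = 1990·(120.0 − 4.5)/(4.5 − 0) = 51080 L/s.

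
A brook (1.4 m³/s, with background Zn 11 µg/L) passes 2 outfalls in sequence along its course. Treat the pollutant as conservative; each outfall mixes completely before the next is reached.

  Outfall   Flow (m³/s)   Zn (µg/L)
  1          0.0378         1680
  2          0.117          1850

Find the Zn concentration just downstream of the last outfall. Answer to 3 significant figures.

190 µg/L

Outfall 1: combined Q = 1.438 m³/s; C = (1.400·11.00 + 0.03780·1680)/1.438 = 54.88 µg/L.
Outfall 2: combined Q = 1.555 m³/s; C = (1.438·54.88 + 0.1170·1850)/1.555 = 190.0 µg/L.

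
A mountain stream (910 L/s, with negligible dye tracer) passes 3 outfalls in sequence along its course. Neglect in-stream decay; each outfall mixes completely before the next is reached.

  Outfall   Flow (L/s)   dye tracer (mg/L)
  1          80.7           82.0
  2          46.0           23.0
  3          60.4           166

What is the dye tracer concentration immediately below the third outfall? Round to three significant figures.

16.1 mg/L

After outfall 1: Q = 910.0 + 80.70 = 990.7 L/s; C = (910.0·0 + 80.70·82.00)/990.7 = 6.680 mg/L.
After outfall 2: Q = 990.7 + 46.00 = 1037 L/s; C = (990.7·6.680 + 46.00·23.00)/1037 = 7.404 mg/L.
After outfall 3: Q = 1037 + 60.40 = 1097 L/s; C = (1037·7.404 + 60.40·166.0)/1097 = 16.14 mg/L.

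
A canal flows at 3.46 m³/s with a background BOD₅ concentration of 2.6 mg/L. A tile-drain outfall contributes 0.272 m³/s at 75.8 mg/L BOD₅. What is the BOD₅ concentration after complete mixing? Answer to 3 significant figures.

After mixing, C = (3.460·2.600 + 0.2720·75.80) / 3.732 = 29.61/3.732 = 7.935 mg/L.

7.94 mg/L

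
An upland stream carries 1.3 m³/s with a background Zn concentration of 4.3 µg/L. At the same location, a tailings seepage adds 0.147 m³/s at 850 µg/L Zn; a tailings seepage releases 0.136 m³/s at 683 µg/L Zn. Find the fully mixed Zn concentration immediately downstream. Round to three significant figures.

141 µg/L

Mass balance: C = (1.300·4.300 + 0.1470·850.0 + 0.1360·683.0) / 1.583 = 223.4/1.583 = 141.1 µg/L.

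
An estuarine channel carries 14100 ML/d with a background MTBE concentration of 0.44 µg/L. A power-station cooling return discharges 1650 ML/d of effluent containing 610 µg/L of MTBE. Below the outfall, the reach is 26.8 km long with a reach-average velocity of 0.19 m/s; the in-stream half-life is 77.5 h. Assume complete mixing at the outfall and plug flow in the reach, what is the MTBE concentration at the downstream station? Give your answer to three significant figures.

45.3 µg/L

After mixing, C = (14100·0.4400 + 1650·610.0) / 15750 = 1013000/15750 = 64.30 µg/L.
Travel time t = 26.8·1000 / 0.19 = 141100 s = 39.18 h.
Half-life 77.5 h → k = ln 2 / 77.5 = 0.008944 h⁻¹ = 0.2147 d⁻¹.
First-order decay: C = 64.30·exp(−k·t) = 64.30·0.7044 = 45.29 µg/L.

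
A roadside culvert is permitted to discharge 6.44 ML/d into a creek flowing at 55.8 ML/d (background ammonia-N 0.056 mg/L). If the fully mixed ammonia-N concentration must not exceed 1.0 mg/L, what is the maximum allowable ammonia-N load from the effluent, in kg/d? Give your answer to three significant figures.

59.1 kg/d

Mass balance at the limit: 55.80·0.05600 + 6.440·Cₑ = 62.24·1.0 → Cₑ = 9.179 mg/L.
6.440 ML/d = 0.07454 m³/s. Load = 0.07454 m³/s × 9.179 g/m³ × 86 400 s/d = 59.12 kg/d.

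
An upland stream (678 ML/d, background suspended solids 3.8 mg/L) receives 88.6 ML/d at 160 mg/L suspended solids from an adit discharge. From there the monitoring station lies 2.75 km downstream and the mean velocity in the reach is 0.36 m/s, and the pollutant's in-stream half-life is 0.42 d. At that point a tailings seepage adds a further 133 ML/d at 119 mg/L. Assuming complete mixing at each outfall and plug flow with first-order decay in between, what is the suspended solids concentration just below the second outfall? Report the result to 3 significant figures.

33.7 mg/L

Conservation of mass: C = (678.0·3.800 + 88.60·160.0) / 766.6 = 16750/766.6 = 21.85 mg/L; combined flow 766.6 ML/d.
Travel time t = 2.75·1000 / 0.36 = 7639 s = 2.122 h.
Half-life 0.42 d → k = ln 2 / 0.42 = 1.650 d⁻¹.
Decay over the reach: 21.85·exp(−kt) = 21.85·0.8642 = 18.89 mg/L.
Second outfall: C = (766.6·18.89 + 133.0·119.0)/899.6 = 33.69 mg/L.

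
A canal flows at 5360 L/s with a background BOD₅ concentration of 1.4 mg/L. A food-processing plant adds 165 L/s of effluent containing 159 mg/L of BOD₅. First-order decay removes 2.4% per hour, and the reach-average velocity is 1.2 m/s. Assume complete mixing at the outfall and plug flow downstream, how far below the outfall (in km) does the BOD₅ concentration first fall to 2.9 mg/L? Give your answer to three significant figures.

Mass balance: C = (5360·1.400 + 165.0·159.0) / 5525 = 33740/5525 = 6.107 mg/L.
2.4%/h lost → k = −ln(1 − 0.024) = 0.02429 h⁻¹.
Set 6.107·exp(−k·t) = 2.9 → t = ln(6.107/2.9)/k = 110400 s = 30.65 h.
Distance = v·t = 1.2·110400 = 132400 m = 132.4 km.

132 km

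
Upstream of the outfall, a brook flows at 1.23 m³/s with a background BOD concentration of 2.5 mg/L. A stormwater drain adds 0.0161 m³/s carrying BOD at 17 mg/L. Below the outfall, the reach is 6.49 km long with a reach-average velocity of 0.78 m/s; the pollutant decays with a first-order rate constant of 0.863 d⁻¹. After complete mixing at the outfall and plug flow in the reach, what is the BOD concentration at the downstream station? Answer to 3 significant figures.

2.47 mg/L

Mass balance: C = (1.230·2.500 + 0.01610·17.00) / 1.246 = 3.349/1.246 = 2.687 mg/L.
Travel time t = 6.49·1000 / 0.78 = 8321 s = 2.311 h.
Applying C = C₀e^(−kt): 2.687 × 0.9203 = 2.473 mg/L.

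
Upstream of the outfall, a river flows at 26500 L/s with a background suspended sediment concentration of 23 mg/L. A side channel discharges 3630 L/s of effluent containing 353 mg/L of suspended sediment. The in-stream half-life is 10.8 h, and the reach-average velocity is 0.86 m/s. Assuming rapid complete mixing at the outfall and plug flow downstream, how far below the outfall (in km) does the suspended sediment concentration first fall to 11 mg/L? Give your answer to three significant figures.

Mixed concentration C = ΣQC/ΣQ = (26500·23.00 + 3630·353.0) / 30130 = 1891000/30130 = 62.76 mg/L.
Half-life 10.8 h → k = ln 2 / 10.8 = 0.06418 h⁻¹ = 1.540 d⁻¹.
Set 62.76·exp(−k·t) = 11 → t = ln(62.76/11)/k = 97680 s = 27.13 h.
Distance = v·t = 0.86·97680 = 84000 m = 84.00 km.

84.0 km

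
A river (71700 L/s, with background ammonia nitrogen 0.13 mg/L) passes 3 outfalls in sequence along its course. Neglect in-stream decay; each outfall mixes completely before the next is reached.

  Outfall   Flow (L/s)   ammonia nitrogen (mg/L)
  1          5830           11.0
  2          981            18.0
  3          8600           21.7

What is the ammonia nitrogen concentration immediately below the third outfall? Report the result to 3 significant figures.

Outfall 1: combined Q = 77530 L/s; C = (71700·0.1300 + 5830·11.00)/77530 = 0.9474 mg/L.
Outfall 2: combined Q = 78510 L/s; C = (77530·0.9474 + 981.0·18.00)/78510 = 1.160 mg/L.
Outfall 3: combined Q = 87110 L/s; C = (78510·1.160 + 8600·21.70)/87110 = 3.188 mg/L.

3.19 mg/L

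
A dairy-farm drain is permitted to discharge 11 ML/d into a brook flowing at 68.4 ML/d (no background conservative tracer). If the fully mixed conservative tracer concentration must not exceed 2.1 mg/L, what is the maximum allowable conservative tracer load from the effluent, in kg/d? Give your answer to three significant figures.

Mass balance at the limit: 68.40·0 + 11.00·Cₑ = 79.40·2.1 → Cₑ = 15.16 mg/L.
11.00 ML/d = 0.1273 m³/s. Load = 0.1273 m³/s × 15.16 g/m³ × 86 400 s/d = 166.7 kg/d.

167 kg/d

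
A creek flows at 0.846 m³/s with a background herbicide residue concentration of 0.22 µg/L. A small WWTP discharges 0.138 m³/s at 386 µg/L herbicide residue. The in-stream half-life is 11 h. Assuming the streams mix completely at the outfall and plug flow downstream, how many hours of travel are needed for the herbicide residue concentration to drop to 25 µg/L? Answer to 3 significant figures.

Flow-weighted average: C = (0.8460·0.2200 + 0.1380·386.0) / 0.9840 = 53.45/0.9840 = 54.32 µg/L.
Half-life 11 h → k = ln 2 / 11 = 0.06301 h⁻¹ = 1.512 d⁻¹.
54.32·exp(−k·t) = 25 → t = ln(54.32/25)/k = 44340 s = 12.32 h.

12.3 h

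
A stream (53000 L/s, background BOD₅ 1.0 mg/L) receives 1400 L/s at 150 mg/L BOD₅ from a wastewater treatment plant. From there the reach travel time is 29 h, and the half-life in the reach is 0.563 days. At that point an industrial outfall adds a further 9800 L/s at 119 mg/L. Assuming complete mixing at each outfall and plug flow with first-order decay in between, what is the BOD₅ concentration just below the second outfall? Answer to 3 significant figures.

After mixing, C = (53000·1.000 + 1400·150.0) / 54400 = 263000/54400 = 4.835 mg/L; combined flow 54400 L/s.
Half-life 0.563 d → k = ln 2 / 0.563 = 1.231 d⁻¹.
After decay, C = 4.835 × e^(−kt) = 4.835 × 0.2259 = 1.092 mg/L.
At the second outfall, C = (54400·1.092 + 9800·119.0) / (54400 + 9800) = 19.09 mg/L.

19.1 mg/L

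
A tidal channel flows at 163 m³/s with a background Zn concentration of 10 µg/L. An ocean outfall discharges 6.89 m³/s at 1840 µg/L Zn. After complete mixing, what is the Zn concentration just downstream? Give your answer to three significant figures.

Conservation of mass: C = (163.0·10.00 + 6.890·1840) / 169.9 = 14310/169.9 = 84.22 µg/L.

84.2 µg/L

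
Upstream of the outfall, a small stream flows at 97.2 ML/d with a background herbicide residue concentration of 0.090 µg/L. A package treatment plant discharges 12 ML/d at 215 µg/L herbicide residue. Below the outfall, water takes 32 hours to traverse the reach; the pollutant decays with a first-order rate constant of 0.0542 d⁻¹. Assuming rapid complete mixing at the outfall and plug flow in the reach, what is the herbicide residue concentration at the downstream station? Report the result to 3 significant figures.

22.1 µg/L

Mass balance: C = (97.20·0.09000 + 12.00·215.0) / 109.2 = 2589/109.2 = 23.71 µg/L.
First-order decay: C = 23.71·exp(−k·t) = 23.71·0.9303 = 22.05 µg/L.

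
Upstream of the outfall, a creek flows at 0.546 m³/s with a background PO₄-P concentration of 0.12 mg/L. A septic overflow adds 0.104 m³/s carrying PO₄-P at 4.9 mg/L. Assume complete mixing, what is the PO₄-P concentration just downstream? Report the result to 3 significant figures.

0.885 mg/L

After mixing, C = (0.5460·0.1200 + 0.1040·4.900) / 0.6500 = 0.5751/0.6500 = 0.8848 mg/L.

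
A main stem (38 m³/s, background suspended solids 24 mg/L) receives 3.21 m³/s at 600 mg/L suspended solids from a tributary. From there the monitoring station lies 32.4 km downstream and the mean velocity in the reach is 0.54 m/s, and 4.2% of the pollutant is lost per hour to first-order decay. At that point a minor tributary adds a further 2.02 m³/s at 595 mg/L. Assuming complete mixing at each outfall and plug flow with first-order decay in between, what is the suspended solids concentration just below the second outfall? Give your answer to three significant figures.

Conservation of mass: C = (38.00·24.00 + 3.210·600.0) / 41.21 = 2838/41.21 = 68.87 mg/L; combined flow 41.21 m³/s.
Travel time t = 32.4·1000 / 0.54 = 60000 s = 16.67 h.
4.2%/h lost → k = −ln(1 − 0.042) = 0.04291 h⁻¹.
Applying C = C₀e^(−kt): 68.87 × 0.4891 = 33.68 mg/L.
Second outfall: C = (41.21·33.68 + 2.020·595.0)/43.23 = 59.91 mg/L.

59.9 mg/L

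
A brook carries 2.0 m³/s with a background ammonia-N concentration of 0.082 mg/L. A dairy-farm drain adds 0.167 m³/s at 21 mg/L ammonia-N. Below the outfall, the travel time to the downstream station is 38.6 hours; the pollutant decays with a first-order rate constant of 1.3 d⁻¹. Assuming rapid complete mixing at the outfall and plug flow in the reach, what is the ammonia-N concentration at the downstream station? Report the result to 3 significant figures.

0.209 mg/L

Flow-weighted average: C = (2.000·0.08200 + 0.1670·21.00) / 2.167 = 3.671/2.167 = 1.694 mg/L.
Decay over the reach: 1.694·exp(−kt) = 1.694·0.1236 = 0.2094 mg/L.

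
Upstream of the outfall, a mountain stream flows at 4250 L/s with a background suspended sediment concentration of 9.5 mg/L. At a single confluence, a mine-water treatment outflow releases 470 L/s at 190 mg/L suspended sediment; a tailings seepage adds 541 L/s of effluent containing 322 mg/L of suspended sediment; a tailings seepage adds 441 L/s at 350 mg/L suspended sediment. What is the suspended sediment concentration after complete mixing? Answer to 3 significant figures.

After mixing, C = (4250·9.500 + 470.0·190.0 + 541.0·322.0 + 441.0·350.0) / 5702 = 458200/5702 = 80.36 mg/L.

80.4 mg/L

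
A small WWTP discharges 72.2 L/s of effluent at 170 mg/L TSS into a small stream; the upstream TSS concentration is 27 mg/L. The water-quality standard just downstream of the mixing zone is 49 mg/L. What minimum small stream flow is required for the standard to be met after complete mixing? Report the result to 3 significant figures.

Set C_mix = 49: (Q·27.00 + 72.20·170.0) / (Q + 72.20) = 49
→ Q = 72.20·(170.0 − 49)/(49 − 27.00) = 397.1 L/s.

397 L/s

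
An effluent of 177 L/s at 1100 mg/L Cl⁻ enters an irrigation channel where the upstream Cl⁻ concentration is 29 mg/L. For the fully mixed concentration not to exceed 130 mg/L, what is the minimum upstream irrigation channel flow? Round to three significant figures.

Set C_mix = 130: (Q·29.00 + 177.0·1100) / (Q + 177.0) = 130
→ Q = 177.0·(1100 − 130)/(130 − 29.00) = 1700 L/s.

1700 L/s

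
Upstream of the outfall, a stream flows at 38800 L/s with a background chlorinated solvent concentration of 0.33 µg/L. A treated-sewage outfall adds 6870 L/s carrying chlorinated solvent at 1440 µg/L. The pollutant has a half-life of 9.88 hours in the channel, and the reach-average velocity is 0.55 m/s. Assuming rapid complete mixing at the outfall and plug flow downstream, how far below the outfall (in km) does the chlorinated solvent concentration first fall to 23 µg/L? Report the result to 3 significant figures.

Mass balance: C = (38800·0.3300 + 6870·1440) / 45670 = 9906000/45670 = 216.9 µg/L.
Half-life 9.88 h → k = ln 2 / 9.88 = 0.07016 h⁻¹ = 1.684 d⁻¹.
Set 216.9·exp(−k·t) = 23 → t = ln(216.9/23)/k = 115100 s = 31.98 h.
Distance = v·t = 0.55·115100 = 63330 m = 63.33 km.

63.3 km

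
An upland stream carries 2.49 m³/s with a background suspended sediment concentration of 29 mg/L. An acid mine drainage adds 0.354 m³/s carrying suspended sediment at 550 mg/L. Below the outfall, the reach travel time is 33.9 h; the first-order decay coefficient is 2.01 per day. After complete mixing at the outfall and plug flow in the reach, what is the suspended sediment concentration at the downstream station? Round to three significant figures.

After mixing, C = (2.490·29.00 + 0.3540·550.0) / 2.844 = 266.9/2.844 = 93.85 mg/L.
Applying C = C₀e^(−kt): 93.85 × 0.05848 = 5.488 mg/L.

5.49 mg/L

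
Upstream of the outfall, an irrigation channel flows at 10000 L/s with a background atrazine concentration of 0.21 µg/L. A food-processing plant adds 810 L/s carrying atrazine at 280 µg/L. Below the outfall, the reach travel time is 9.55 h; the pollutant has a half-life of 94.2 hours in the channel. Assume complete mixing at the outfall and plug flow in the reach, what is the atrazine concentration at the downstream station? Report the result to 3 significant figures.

19.7 µg/L

Mixed concentration C = ΣQC/ΣQ = (10000·0.2100 + 810.0·280.0) / 10810 = 228900/10810 = 21.17 µg/L.
Half-life 94.2 h → k = ln 2 / 94.2 = 0.007358 h⁻¹ = 0.1766 d⁻¹.
Applying C = C₀e^(−kt): 21.17 × 0.9321 = 19.74 µg/L.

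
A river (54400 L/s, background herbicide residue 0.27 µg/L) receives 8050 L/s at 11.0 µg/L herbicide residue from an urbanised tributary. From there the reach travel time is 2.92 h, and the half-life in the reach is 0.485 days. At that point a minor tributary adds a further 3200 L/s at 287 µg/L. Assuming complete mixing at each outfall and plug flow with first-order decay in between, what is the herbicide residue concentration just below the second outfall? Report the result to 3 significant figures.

Mass balance: C = (54400·0.2700 + 8050·11.00) / 62450 = 103200/62450 = 1.653 µg/L; combined flow 62450 L/s.
Half-life 0.485 d → k = ln 2 / 0.485 = 1.429 d⁻¹.
First-order decay: C = 1.653·exp(−k·t) = 1.653·0.8404 = 1.389 µg/L.
At the second outfall, C = (62450·1.389 + 3200·287.0) / (62450 + 3200) = 15.31 µg/L.

15.3 µg/L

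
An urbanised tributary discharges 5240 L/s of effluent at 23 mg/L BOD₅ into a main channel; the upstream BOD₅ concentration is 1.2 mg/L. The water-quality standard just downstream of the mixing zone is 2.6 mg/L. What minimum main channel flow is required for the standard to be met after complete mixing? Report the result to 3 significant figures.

Set C_mix = 2.6: (Q·1.200 + 5240·23.00) / (Q + 5240) = 2.6
→ Q = 5240·(23.00 − 2.6)/(2.6 − 1.200) = 76350 L/s.

76400 L/s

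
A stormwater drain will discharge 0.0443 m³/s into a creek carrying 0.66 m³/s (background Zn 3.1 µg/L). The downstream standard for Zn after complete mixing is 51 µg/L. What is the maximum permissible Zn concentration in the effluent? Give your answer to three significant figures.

At the limit, (Qr·Cr + Qe·Cₑ)/(Qr + Qe) = 51:
Cₑ = (0.7043·51 − 0.6600·3.100) / 0.04430 = 764.6 µg/L.

765 µg/L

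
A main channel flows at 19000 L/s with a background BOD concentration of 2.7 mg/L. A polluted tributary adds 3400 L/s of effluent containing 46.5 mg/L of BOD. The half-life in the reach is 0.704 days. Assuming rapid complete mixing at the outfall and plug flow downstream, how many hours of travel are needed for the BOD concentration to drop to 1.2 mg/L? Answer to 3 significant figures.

50.0 h

After mixing, C = (19000·2.700 + 3400·46.50) / 22400 = 209400/22400 = 9.348 mg/L.
Half-life 0.704 d → k = ln 2 / 0.704 = 0.9846 d⁻¹.
9.348·exp(−k·t) = 1.2 → t = ln(9.348/1.2)/k = 180100 s = 50.04 h.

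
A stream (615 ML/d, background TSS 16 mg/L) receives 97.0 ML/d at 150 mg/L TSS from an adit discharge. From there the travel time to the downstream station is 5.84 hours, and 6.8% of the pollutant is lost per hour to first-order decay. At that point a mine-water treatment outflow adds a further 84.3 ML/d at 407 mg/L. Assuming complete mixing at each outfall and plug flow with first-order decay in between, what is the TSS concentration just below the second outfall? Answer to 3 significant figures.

63.4 mg/L

After mixing, C = (615.0·16.00 + 97.00·150.0) / 712.0 = 24390/712.0 = 34.26 mg/L; combined flow 712.0 ML/d.
6.8%/h lost → k = −ln(1 − 0.068) = 0.07042 h⁻¹.
First-order decay: C = 34.26·exp(−k·t) = 34.26·0.6628 = 22.70 mg/L.
At the second outfall, C = (712.0·22.70 + 84.30·407.0) / (712.0 + 84.30) = 63.39 mg/L.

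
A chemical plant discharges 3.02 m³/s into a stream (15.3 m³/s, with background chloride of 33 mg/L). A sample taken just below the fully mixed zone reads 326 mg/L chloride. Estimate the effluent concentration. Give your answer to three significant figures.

1810 mg/L

Mass balance: 15.30·33.00 + 3.020·Cₑ = 18.32·326.0
→ Cₑ = (18.32·326.0 − 15.30·33.00) / 3.020 = 1810 mg/L.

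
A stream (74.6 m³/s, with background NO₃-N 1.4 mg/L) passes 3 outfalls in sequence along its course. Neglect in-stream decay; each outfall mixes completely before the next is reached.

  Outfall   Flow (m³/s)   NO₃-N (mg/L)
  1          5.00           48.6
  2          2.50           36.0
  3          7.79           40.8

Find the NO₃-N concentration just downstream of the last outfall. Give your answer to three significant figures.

Below outfall 1: Q → 79.60 m³/s, C = (74.60·1.400 + 5.000·48.60)/79.60 = 4.365 mg/L.
Below outfall 2: Q → 82.10 m³/s, C = (79.60·4.365 + 2.500·36.00)/82.10 = 5.328 mg/L.
Below outfall 3: Q → 89.89 m³/s, C = (82.10·5.328 + 7.790·40.80)/89.89 = 8.402 mg/L.

8.40 mg/L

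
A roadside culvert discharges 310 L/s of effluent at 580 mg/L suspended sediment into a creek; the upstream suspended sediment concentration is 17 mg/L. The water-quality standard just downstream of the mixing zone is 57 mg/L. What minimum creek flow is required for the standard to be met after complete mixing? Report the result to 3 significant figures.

Set C_mix = 57: (Q·17.00 + 310.0·580.0) / (Q + 310.0) = 57
→ Q = 310.0·(580.0 − 57)/(57 − 17.00) = 4053 L/s.

4050 L/s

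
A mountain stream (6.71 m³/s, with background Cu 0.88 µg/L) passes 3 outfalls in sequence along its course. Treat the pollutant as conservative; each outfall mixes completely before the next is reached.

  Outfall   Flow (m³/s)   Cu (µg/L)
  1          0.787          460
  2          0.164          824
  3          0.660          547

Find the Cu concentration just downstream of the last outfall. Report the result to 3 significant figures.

Outfall 1: combined Q = 7.497 m³/s; C = (6.710·0.8800 + 0.7870·460.0)/7.497 = 49.08 µg/L.
Outfall 2: combined Q = 7.661 m³/s; C = (7.497·49.08 + 0.1640·824.0)/7.661 = 65.67 µg/L.
Outfall 3: combined Q = 8.321 m³/s; C = (7.661·65.67 + 0.6600·547.0)/8.321 = 103.8 µg/L.

104 µg/L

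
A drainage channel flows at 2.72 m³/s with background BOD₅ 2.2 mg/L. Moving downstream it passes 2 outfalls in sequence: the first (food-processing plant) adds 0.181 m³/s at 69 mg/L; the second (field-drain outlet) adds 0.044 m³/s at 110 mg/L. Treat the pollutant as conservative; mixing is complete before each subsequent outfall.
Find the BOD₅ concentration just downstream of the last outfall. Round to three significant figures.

Below outfall 1: Q → 2.901 m³/s, C = (2.720·2.200 + 0.1810·69.00)/2.901 = 6.368 mg/L.
Below outfall 2: Q → 2.945 m³/s, C = (2.901·6.368 + 0.04400·110.0)/2.945 = 7.916 mg/L.

7.92 mg/L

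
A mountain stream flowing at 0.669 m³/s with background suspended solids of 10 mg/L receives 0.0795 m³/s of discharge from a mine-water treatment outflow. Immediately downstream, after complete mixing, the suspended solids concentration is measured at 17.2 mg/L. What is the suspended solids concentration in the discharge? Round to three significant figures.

77.8 mg/L

Mass balance: 0.6690·10.00 + 0.07950·Cₑ = 0.7485·17.20
→ Cₑ = (0.7485·17.20 − 0.6690·10.00) / 0.07950 = 77.79 mg/L.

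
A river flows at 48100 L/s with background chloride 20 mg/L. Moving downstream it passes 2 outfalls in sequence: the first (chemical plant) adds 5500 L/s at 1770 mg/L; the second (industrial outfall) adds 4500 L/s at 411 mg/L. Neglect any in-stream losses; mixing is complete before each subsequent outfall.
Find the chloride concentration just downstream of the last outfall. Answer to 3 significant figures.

216 mg/L

Below outfall 1: Q → 53600 L/s, C = (48100·20.00 + 5500·1770)/53600 = 199.6 mg/L.
Below outfall 2: Q → 58100 L/s, C = (53600·199.6 + 4500·411.0)/58100 = 215.9 mg/L.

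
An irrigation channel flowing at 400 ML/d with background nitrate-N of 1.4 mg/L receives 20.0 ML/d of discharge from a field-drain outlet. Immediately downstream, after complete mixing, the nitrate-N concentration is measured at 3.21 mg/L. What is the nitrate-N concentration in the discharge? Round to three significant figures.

Mass balance: 400.0·1.400 + 20.00·Cₑ = 420.0·3.210
→ Cₑ = (420.0·3.210 − 400.0·1.400) / 20.00 = 39.41 mg/L.

39.4 mg/L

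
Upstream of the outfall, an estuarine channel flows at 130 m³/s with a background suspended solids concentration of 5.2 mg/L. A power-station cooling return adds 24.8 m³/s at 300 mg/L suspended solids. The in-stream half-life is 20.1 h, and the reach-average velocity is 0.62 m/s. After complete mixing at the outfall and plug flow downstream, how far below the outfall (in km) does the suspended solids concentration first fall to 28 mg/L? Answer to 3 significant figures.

After mixing, C = (130.0·5.200 + 24.80·300.0) / 154.8 = 8116/154.8 = 52.43 mg/L.
Half-life 20.1 h → k = ln 2 / 20.1 = 0.03448 h⁻¹ = 0.8276 d⁻¹.
Set 52.43·exp(−k·t) = 28 → t = ln(52.43/28)/k = 65480 s = 18.19 h.
Distance = v·t = 0.62·65480 = 40600 m = 40.60 km.

40.6 km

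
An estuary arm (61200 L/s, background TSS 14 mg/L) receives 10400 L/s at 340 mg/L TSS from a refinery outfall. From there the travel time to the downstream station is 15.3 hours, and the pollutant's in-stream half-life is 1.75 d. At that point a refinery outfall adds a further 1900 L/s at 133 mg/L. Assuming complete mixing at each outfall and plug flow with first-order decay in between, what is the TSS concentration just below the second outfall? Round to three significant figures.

49.9 mg/L

After mixing, C = (61200·14.00 + 10400·340.0) / 71600 = 4393000/71600 = 61.35 mg/L; combined flow 71600 L/s.
Half-life 1.75 d → k = ln 2 / 1.75 = 0.3961 d⁻¹.
First-order decay: C = 61.35·exp(−k·t) = 61.35·0.7769 = 47.66 mg/L.
At the second outfall, C = (71600·47.66 + 1900·133.0) / (71600 + 1900) = 49.87 mg/L.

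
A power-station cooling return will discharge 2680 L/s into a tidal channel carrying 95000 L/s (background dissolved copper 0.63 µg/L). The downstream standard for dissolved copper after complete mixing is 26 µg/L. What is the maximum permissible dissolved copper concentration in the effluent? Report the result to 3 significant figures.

925 µg/L

At the limit, (Qr·Cr + Qe·Cₑ)/(Qr + Qe) = 26:
Cₑ = (97680·26 − 95000·0.6300) / 2680 = 925.3 µg/L.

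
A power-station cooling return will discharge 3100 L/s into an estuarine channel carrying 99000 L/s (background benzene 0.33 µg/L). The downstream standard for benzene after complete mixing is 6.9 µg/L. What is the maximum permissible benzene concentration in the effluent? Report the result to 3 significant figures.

At the limit, (Qr·Cr + Qe·Cₑ)/(Qr + Qe) = 6.9:
Cₑ = (102100·6.9 − 99000·0.3300) / 3100 = 216.7 µg/L.

217 µg/L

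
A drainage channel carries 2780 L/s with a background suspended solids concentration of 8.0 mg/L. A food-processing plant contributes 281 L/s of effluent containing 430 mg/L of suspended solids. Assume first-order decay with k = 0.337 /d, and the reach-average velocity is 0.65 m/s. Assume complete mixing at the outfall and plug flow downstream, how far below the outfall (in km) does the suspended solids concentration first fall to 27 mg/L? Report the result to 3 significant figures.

Conservation of mass: C = (2780·8.000 + 281.0·430.0) / 3061 = 143100/3061 = 46.74 mg/L.
Set 46.74·exp(−k·t) = 27 → t = ln(46.74/27)/k = 140700 s = 39.08 h.
Distance = v·t = 0.65·140700 = 91450 m = 91.45 km.

91.4 km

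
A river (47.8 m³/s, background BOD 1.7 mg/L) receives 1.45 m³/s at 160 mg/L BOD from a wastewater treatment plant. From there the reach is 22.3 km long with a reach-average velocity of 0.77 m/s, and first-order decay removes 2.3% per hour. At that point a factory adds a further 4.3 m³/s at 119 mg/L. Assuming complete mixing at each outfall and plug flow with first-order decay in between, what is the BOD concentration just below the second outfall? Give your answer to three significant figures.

Flow-weighted average: C = (47.80·1.700 + 1.450·160.0) / 49.25 = 313.3/49.25 = 6.361 mg/L; combined flow 49.25 m³/s.
Travel time t = 22.3·1000 / 0.77 = 28960 s = 8.045 h.
2.3%/h lost → k = −ln(1 − 0.023) = 0.02327 h⁻¹.
Applying C = C₀e^(−kt): 6.361 × 0.8293 = 5.275 mg/L.
Second outfall: C = (49.25·5.275 + 4.300·119.0)/53.55 = 14.41 mg/L.

14.4 mg/L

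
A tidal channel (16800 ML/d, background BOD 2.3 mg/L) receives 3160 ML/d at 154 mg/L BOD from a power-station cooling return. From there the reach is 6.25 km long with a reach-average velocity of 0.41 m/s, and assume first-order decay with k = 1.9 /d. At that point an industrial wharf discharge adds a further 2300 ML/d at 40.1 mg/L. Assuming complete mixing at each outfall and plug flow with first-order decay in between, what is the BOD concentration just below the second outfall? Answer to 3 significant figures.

After mixing, C = (16800·2.300 + 3160·154.0) / 19960 = 525300/19960 = 26.32 mg/L; combined flow 19960 ML/d.
Travel time t = 6.25·1000 / 0.41 = 15240 s = 4.234 h.
First-order decay: C = 26.32·exp(−k·t) = 26.32·0.7152 = 18.82 mg/L.
At the second outfall, C = (19960·18.82 + 2300·40.10) / (19960 + 2300) = 21.02 mg/L.

21.0 mg/L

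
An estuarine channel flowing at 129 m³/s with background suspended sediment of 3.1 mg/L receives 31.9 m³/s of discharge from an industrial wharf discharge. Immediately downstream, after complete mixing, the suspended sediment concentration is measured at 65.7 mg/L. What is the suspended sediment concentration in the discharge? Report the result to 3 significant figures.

319 mg/L

Mass balance: 129.0·3.100 + 31.90·Cₑ = 160.9·65.70
→ Cₑ = (160.9·65.70 − 129.0·3.100) / 31.90 = 318.8 mg/L.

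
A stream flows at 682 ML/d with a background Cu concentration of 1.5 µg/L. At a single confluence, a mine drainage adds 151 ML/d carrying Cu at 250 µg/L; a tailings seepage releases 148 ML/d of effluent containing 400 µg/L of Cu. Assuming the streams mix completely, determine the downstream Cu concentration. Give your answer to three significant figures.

99.9 µg/L

Conservation of mass: C = (682.0·1.500 + 151.0·250.0 + 148.0·400.0) / 981.0 = 97970/981.0 = 99.87 µg/L.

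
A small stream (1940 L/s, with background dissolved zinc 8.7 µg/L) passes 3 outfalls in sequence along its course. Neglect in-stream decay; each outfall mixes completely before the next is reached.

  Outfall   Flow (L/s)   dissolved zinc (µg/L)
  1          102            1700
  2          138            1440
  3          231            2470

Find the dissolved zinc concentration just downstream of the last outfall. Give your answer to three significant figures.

398 µg/L

Below outfall 1: Q → 2042 L/s, C = (1940·8.700 + 102.0·1700)/2042 = 93.18 µg/L.
Below outfall 2: Q → 2180 L/s, C = (2042·93.18 + 138.0·1440)/2180 = 178.4 µg/L.
Below outfall 3: Q → 2411 L/s, C = (2180·178.4 + 231.0·2470)/2411 = 398.0 µg/L.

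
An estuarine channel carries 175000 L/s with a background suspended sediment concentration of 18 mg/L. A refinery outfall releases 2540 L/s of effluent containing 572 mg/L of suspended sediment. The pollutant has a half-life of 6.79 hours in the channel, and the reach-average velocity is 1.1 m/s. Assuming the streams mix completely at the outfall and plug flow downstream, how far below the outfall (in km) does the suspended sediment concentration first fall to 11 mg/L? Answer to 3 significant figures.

Flow-weighted average: C = (175000·18.00 + 2540·572.0) / 177500 = 4603000/177500 = 25.93 mg/L.
Half-life 6.79 h → k = ln 2 / 6.79 = 0.1021 h⁻¹ = 2.450 d⁻¹.
Set 25.93·exp(−k·t) = 11 → t = ln(25.93/11)/k = 30230 s = 8.398 h.
Distance = v·t = 1.1·30230 = 33260 m = 33.26 km.

33.3 km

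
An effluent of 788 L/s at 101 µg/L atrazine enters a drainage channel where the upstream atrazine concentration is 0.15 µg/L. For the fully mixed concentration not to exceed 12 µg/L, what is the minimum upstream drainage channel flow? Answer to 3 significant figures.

5920 L/s

Set C_mix = 12: (Q·0.1500 + 788.0·101.0) / (Q + 788.0) = 12
→ Q = 788.0·(101.0 − 12)/(12 − 0.1500) = 5918 L/s.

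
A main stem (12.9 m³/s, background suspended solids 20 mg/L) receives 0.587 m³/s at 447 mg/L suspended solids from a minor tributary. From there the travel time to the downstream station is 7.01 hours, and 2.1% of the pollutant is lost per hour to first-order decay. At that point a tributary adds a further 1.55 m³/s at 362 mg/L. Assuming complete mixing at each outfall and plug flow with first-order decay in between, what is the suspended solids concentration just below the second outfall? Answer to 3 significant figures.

After mixing, C = (12.90·20.00 + 0.5870·447.0) / 13.49 = 520.4/13.49 = 38.58 mg/L; combined flow 13.49 m³/s.
2.1%/h lost → k = −ln(1 − 0.021) = 0.02122 h⁻¹.
Decay over the reach: 38.58·exp(−kt) = 38.58·0.8618 = 33.25 mg/L.
Second outfall: C = (13.49·33.25 + 1.550·362.0)/15.04 = 67.14 mg/L.

67.1 mg/L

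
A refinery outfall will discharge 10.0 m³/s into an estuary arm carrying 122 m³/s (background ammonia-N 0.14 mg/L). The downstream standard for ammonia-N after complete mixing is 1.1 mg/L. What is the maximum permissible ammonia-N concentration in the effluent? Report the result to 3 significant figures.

At the limit, (Qr·Cr + Qe·Cₑ)/(Qr + Qe) = 1.1:
Cₑ = (132.0·1.1 − 122.0·0.1400) / 10.00 = 12.81 mg/L.

12.8 mg/L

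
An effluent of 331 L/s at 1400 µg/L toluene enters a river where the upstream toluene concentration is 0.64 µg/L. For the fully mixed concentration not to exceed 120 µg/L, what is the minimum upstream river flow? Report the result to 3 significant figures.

3550 L/s

Set C_mix = 120: (Q·0.6400 + 331.0·1400) / (Q + 331.0) = 120
→ Q = 331.0·(1400 − 120)/(120 − 0.6400) = 3550 L/s.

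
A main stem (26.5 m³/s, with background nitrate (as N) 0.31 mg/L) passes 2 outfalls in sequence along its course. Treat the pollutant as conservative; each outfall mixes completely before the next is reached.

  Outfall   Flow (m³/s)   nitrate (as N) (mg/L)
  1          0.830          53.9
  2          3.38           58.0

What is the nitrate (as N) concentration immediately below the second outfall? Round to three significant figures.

8.11 mg/L

Outfall 1: combined Q = 27.33 m³/s; C = (26.50·0.3100 + 0.8300·53.90)/27.33 = 1.938 mg/L.
Outfall 2: combined Q = 30.71 m³/s; C = (27.33·1.938 + 3.380·58.00)/30.71 = 8.108 mg/L.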